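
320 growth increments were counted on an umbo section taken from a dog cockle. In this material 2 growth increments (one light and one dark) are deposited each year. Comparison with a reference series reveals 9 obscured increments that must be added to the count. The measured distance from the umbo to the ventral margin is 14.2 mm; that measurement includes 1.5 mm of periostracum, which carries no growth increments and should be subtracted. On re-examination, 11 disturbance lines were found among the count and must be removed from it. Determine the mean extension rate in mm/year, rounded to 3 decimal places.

0.080 mm/year

True growth increment count = 320 − 11 + 9 = 318.
318 growth increments at 2 per year is 318 / 2 = 159 years.
The growth record spans 14.2 − 1.5 = 12.7 mm.
Extension rate ≈ 12.7 / 159 = 0.080 mm/year.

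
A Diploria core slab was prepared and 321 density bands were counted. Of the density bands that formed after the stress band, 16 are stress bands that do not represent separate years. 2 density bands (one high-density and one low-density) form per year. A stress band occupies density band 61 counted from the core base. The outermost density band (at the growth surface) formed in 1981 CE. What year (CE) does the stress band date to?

1859 CE

321 − 61 = 260 density bands lie beyond the stress band toward the growth surface.
260 − 16 false = 244 true density bands after the stress band.
Dividing by 2 density bands per year: 244 / 2 = 122 years.
Counting back 122 years from 1981 CE places the stress band in 1981 − 122 = 1859 CE.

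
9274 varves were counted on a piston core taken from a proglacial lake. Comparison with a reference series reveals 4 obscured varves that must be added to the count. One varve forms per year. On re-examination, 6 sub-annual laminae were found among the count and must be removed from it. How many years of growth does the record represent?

True varve count = 9274 − 6 + 4 = 9272.
At one varve per year, that is 9272 years.

9272 years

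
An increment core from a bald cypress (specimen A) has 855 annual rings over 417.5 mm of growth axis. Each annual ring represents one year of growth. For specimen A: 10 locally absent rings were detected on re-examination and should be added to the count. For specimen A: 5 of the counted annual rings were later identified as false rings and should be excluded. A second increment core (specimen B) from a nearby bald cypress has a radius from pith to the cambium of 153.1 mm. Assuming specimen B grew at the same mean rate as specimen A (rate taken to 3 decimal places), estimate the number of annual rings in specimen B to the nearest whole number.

316 annual rings

Specimen A: adjusted count: 855 − 5 + 10 = 860 annual rings.
A: Mean rate = 417.5 mm / 860 years ≈ 0.485 mm/year.
Specimen B: 153.1 mm / 0.485 mm per year = 315.67 years ≈ 316 annual rings.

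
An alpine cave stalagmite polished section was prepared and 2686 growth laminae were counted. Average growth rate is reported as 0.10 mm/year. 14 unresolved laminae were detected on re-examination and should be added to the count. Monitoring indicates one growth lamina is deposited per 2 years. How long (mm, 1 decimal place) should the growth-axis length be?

True growth lamina count = 2686 + 14 = 2700.
2700 growth laminae at 2 years each span 2700 × 2 = 5400 years.
Predicted length = 0.10 mm/year × 5400 years = 540.0 mm.

540.0 mm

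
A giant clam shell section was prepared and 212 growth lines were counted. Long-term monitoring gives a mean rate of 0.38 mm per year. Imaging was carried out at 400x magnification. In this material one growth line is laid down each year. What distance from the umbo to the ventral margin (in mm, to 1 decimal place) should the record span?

212 years of growth are recorded.
Predicted length = 0.38 mm/year × 212 years = 80.6 mm.

80.6 mm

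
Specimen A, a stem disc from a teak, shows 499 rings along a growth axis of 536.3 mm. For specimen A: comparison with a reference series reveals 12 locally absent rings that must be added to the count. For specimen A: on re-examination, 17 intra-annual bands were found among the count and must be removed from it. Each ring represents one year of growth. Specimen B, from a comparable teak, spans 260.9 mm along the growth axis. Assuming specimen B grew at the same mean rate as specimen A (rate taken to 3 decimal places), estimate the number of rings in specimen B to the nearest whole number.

240 rings

Specimen A: after corrections the count is 499 − 17 + 12 = 494 rings.
A: Extension rate ≈ 536.3 / 494 = 1.086 mm per year.
For B, 260.9 / 1.086 = 240.24 years ≈ 240 rings.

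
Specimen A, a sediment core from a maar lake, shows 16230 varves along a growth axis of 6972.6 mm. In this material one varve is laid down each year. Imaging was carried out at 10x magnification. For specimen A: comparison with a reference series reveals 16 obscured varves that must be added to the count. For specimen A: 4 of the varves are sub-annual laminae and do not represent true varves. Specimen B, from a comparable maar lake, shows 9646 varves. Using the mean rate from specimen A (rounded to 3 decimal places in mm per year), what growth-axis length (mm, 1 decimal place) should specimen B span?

4138.1 mm

Specimen A: after corrections the count is 16230 − 4 + 16 = 16242 varves.
A: Mean rate = 6972.6 mm / 16242 years ≈ 0.429 mm/yr.
Length of B = 0.429 × 9646 = 4138.1 mm.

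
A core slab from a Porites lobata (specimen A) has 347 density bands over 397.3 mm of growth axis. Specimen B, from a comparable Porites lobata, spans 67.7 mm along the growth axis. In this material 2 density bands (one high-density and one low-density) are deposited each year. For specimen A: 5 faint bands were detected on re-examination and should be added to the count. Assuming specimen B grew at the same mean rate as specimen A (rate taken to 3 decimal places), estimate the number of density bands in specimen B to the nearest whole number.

60 density bands

Specimen A: true density band count = 347 + 5 = 352.
Specimen A: with 2 density bands per year, 352 / 2 = 176 years.
A: Extension rate ≈ 397.3 / 176 = 2.257 mm per year.
B spans 67.7 / 2.257 = 30.00 years; at 2 density bands per year that is 30.00 × 2 ≈ 60 density bands.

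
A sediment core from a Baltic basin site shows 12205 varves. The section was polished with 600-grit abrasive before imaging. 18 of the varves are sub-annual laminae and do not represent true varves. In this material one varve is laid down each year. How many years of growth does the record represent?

True varve count = 12205 − 18 = 12187.
At one varve per year, that is 12187 years.

12187 years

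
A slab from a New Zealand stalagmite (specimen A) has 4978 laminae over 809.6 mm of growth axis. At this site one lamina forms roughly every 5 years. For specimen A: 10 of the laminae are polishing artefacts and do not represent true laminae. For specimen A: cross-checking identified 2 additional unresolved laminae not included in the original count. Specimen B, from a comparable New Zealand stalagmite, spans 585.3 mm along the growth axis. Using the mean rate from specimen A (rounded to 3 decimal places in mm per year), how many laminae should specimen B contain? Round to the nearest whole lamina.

Specimen A: adjusted count: 4978 − 10 + 2 = 4970 laminae.
Specimen A: 4970 laminae at 5 years each span 4970 × 5 = 24850 years.
A: Mean rate = 809.6 mm / 24850 years ≈ 0.033 mm/yr.
For B, 585.3 / 0.033 = 17736.36 years; at 5 years per lamina that is 17736.36 / 5 ≈ 3547 laminae.

3547 laminae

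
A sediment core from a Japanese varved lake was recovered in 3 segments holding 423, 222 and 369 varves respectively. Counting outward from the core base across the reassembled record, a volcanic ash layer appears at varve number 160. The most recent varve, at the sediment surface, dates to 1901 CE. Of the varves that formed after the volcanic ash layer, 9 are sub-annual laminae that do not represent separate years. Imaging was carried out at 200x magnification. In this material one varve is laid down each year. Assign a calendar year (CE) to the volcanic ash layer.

Total varves = 423 + 222 + 369 = 1014.
The volcanic ash layer sits at varve 160 from the core base, so 1014 − 160 = 854 varves formed after it.
854 − 9 false = 845 true varves after the volcanic ash layer.
Counting back 845 years from 1901 CE places the volcanic ash layer in 1901 − 845 = 1056 CE.

1056 CE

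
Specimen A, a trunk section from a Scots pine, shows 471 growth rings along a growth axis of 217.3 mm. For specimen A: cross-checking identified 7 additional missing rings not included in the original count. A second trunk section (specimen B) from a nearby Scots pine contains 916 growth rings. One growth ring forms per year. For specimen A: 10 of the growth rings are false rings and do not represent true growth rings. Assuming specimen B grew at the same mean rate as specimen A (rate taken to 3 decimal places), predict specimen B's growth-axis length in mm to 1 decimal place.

Specimen A: true growth ring count = 471 − 10 + 7 = 468.
A: 217.3 mm over 468 years gives 217.3 / 468 ≈ 0.464 mm per year.
Length of B = 0.464 × 916 = 425.0 mm.

425.0 mm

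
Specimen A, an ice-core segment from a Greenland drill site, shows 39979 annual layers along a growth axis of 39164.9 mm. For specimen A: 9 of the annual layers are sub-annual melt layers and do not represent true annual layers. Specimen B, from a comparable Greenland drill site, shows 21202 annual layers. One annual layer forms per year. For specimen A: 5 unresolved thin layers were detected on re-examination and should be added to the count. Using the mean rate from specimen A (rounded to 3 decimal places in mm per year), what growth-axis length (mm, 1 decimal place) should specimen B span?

Specimen A: adjusted count: 39979 − 9 + 5 = 39975 annual layers.
A: 39164.9 mm over 39975 years gives 39164.9 / 39975 ≈ 0.980 mm/yr.
For B, 0.980 mm/year × 21202 years = 20778.0 mm.

20778.0 mm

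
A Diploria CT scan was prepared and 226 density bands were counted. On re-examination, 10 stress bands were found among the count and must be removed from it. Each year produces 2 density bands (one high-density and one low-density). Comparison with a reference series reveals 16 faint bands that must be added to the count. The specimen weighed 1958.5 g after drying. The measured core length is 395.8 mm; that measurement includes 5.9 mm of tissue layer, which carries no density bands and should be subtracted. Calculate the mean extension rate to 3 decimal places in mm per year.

3.361 mm per year

After corrections the count is 226 − 10 + 16 = 232 density bands.
With 2 density bands per year, 232 / 2 = 116 years.
Net length = 395.8 − 5.9 = 389.9 mm.
Mean rate = 389.9 mm / 116 years ≈ 3.361 mm per year.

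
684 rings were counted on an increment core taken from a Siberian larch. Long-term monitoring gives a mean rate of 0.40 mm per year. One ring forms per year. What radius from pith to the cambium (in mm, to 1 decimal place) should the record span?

273.6 mm

684 years of growth are recorded.
Predicted length = 0.40 mm/year × 684 years = 273.6 mm.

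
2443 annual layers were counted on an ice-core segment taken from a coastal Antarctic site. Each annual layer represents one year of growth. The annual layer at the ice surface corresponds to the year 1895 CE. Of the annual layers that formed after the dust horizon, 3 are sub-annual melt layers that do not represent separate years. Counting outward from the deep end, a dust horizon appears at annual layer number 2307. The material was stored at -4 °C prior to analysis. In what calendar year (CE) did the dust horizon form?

1762 CE

The dust horizon sits at annual layer 2307 from the deep end, so 2443 − 2307 = 136 annual layers formed after it.
Removing the 3 false annual layers leaves 136 − 3 = 133 true annual layers beyond the dust horizon.
Counting back 133 years from 1895 CE places the dust horizon in 1895 − 133 = 1762 CE.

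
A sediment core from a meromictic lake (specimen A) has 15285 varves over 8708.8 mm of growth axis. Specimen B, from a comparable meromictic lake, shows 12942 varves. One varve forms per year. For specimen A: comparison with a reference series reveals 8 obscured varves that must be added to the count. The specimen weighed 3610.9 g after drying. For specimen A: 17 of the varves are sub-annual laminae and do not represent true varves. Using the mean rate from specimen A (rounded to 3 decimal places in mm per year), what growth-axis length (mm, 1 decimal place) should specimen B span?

7376.9 mm

Specimen A: adjusted count: 15285 − 17 + 8 = 15276 varves.
A: Mean rate = 8708.8 mm / 15276 years ≈ 0.570 mm/yr.
For B, 0.570 mm/year × 12942 years = 7376.9 mm.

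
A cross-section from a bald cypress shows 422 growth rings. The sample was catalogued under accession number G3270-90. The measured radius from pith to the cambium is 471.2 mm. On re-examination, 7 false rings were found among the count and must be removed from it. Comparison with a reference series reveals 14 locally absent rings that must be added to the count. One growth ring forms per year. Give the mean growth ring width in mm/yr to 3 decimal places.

1.098 mm/yr

Correcting the raw count gives 422 − 7 + 14 = 429 true growth rings.
Extension rate ≈ 471.2 / 429 = 1.098 mm/yr.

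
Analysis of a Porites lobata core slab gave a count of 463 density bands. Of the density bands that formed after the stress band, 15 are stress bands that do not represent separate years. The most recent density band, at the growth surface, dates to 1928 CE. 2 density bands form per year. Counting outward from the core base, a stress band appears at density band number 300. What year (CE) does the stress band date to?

Between density band 300 and the growth surface there are 463 − 300 = 163 density bands.
Removing the 15 false density bands leaves 163 − 15 = 148 true density bands beyond the stress band.
With 2 density bands per year, 148 / 2 = 74 years.
Counting back 74 years from 1928 CE places the stress band in 1928 − 74 = 1854 CE.

1854 CE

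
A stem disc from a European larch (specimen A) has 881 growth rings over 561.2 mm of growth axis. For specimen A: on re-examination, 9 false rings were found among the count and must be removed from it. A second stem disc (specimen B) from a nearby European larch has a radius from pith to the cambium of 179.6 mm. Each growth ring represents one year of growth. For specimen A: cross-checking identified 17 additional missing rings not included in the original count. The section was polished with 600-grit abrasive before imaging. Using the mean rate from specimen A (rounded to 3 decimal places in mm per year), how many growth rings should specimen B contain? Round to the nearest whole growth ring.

285 growth rings

Specimen A: correcting the raw count gives 881 − 9 + 17 = 889 true growth rings.
A: Mean rate = 561.2 mm / 889 years ≈ 0.631 mm per year.
B spans 179.6 / 0.631 = 284.63 years ≈ 285 growth rings.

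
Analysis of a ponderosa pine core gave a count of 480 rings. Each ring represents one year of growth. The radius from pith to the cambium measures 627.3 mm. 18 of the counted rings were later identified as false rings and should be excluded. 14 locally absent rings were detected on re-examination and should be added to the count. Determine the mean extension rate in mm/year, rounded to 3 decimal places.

1.318 mm/year

After corrections the count is 480 − 18 + 14 = 476 rings.
627.3 mm over 476 years gives 627.3 / 476 ≈ 1.318 mm/year.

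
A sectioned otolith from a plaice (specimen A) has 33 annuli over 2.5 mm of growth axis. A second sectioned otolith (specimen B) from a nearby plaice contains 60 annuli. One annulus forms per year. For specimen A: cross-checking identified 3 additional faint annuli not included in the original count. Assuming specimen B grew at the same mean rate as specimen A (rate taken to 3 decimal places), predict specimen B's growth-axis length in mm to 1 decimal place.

4.1 mm

Specimen A: true annulus count = 33 + 3 = 36.
A: Mean rate = 2.5 mm / 36 years ≈ 0.069 mm per year.
B's length ≈ 0.069 × 60 = 4.1 mm.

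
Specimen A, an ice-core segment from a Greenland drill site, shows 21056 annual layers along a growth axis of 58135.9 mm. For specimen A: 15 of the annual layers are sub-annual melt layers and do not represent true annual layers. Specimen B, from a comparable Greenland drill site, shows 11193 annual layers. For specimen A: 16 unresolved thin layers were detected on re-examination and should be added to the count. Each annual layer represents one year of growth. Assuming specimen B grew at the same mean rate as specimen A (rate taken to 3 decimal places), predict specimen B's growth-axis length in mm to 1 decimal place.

Specimen A: true annual layer count = 21056 − 15 + 16 = 21057.
A: Extension rate ≈ 58135.9 / 21057 = 2.761 mm/yr.
Length of B = 2.761 × 11193 = 30903.9 mm.

30903.9 mm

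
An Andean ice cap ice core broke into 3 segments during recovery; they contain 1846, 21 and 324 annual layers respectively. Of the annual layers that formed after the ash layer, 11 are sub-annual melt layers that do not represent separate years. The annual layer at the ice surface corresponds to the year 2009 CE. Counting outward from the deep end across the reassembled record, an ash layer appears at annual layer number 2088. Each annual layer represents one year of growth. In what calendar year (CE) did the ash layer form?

Total annual layers = 1846 + 21 + 324 = 2191.
Between annual layer 2088 and the ice surface there are 2191 − 2088 = 103 annual layers.
Removing the 11 false annual layers leaves 103 − 11 = 92 true annual layers beyond the ash layer.
Counting back 92 years from 2009 CE places the ash layer in 2009 − 92 = 1917 CE.

1917 CE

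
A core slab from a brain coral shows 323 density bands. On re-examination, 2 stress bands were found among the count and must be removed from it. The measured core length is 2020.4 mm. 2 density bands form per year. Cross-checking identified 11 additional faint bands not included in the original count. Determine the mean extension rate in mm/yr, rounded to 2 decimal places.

12.17 mm/yr

Correcting the raw count gives 323 − 2 + 11 = 332 true density bands.
With 2 density bands per year, 332 / 2 = 166 years.
Mean rate = 2020.4 mm / 166 years ≈ 12.17 mm/yr.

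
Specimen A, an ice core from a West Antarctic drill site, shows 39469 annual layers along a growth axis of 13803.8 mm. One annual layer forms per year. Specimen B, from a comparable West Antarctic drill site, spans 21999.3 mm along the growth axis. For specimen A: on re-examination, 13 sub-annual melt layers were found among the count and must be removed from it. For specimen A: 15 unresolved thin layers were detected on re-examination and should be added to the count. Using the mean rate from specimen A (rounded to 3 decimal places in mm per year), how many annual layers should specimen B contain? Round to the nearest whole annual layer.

62855 annual layers

Specimen A: correcting the raw count gives 39469 − 13 + 15 = 39471 true annual layers.
A: 13803.8 mm over 39471 years gives 13803.8 / 39471 ≈ 0.350 mm/year.
B spans 21999.3 / 0.350 = 62855.14 years ≈ 62855 annual layers.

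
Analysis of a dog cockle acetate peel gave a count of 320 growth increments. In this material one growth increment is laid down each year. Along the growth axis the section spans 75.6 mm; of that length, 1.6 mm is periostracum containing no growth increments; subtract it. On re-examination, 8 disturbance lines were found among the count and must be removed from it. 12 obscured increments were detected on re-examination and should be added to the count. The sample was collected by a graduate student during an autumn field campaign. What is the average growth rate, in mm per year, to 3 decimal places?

True growth increment count = 320 − 8 + 12 = 324.
Removing the 1.6 mm offcut leaves 75.6 − 1.6 = 74.0 mm.
Extension rate ≈ 74.0 / 324 = 0.228 mm per year.

0.228 mm per year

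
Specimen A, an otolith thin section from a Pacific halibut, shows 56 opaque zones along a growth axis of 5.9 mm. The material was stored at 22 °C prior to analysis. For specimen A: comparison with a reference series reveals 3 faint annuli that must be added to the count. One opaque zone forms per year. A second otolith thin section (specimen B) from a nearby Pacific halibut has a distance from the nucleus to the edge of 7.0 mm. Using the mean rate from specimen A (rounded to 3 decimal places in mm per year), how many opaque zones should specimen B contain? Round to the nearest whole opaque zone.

Specimen A: after corrections the count is 56 + 3 = 59 opaque zones.
A: 5.9 mm over 59 years gives 5.9 / 59 ≈ 0.100 mm/yr.
For B, 7.0 / 0.100 = 70.00 years ≈ 70 opaque zones.

70 opaque zones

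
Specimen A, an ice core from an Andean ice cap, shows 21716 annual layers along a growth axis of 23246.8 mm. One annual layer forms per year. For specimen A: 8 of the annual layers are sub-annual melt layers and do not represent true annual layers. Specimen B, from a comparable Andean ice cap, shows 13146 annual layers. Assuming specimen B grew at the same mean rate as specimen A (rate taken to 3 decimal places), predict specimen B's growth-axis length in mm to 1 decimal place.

Specimen A: correcting the raw count gives 21716 − 8 = 21708 true annual layers.
A: Mean rate = 23246.8 mm / 21708 years ≈ 1.071 mm per year.
For B, 1.071 mm/year × 13146 years = 14079.4 mm.

14079.4 mm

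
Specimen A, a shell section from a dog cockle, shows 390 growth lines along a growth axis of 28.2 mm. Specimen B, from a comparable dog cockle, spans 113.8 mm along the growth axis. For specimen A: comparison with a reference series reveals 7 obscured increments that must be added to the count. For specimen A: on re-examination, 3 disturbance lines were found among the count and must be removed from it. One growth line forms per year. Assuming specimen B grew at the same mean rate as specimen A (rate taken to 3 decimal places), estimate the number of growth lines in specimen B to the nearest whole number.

Specimen A: true growth line count = 390 − 3 + 7 = 394.
A: 28.2 mm over 394 years gives 28.2 / 394 ≈ 0.072 mm/yr.
Specimen B: 113.8 mm / 0.072 mm per year = 1580.56 years ≈ 1581 growth lines.

1581 growth lines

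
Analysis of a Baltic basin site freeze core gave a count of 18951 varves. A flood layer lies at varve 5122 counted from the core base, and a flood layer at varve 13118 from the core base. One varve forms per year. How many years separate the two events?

13118 − 5122 = 7996 varves lie between the two events.
At one varve per year, 7996 years elapsed between them.

7996 years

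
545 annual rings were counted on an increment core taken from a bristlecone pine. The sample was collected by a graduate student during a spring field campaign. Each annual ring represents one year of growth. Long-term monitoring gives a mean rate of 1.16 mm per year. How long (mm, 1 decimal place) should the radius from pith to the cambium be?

The record spans 545 years at 1.16 mm per year.
545 years at 1.16 mm/year gives 1.16 × 545 = 632.2 mm.

632.2 mm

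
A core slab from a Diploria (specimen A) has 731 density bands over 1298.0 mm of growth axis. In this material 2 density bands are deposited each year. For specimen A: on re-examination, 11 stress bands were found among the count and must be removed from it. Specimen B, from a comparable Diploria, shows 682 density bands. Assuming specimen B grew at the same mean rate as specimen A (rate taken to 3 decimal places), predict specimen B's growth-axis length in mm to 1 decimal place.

Specimen A: after corrections the count is 731 − 11 = 720 density bands.
Specimen A: with 2 density bands per year, 720 / 2 = 360 years.
A: Extension rate ≈ 1298.0 / 360 = 3.606 mm/year.
Specimen B: 682 density bands at 2 per year is 682 / 2 = 341 years. B's length ≈ 3.606 × 341 = 1229.6 mm.

1229.6 mm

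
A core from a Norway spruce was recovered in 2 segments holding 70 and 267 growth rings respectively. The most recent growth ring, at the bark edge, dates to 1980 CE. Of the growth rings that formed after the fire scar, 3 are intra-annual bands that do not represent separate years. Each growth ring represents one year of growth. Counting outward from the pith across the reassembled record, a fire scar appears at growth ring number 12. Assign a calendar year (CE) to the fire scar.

Total growth rings = 70 + 267 = 337.
Between growth ring 12 and the bark edge there are 337 − 12 = 325 growth rings.
Removing the 3 false growth rings leaves 325 − 3 = 322 true growth rings beyond the fire scar.
1980 − 322 = 1658 CE.

1658 CE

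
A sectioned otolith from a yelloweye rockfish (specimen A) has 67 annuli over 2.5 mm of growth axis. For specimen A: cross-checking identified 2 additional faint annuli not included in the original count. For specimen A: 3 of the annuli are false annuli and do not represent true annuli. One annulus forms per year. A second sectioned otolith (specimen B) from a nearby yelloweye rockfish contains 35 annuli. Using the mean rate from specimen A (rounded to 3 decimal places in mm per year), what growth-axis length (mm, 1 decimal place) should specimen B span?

1.3 mm

Specimen A: correcting the raw count gives 67 − 3 + 2 = 66 true annuli.
A: Mean rate = 2.5 mm / 66 years ≈ 0.038 mm/year.
For B, 0.038 mm/year × 35 years = 1.3 mm.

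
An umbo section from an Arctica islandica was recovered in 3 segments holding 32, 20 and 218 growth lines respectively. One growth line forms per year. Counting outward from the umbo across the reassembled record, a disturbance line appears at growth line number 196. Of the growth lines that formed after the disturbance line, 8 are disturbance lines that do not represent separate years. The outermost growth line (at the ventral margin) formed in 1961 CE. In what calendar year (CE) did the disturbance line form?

1895 CE

Total growth lines = 32 + 20 + 218 = 270.
The disturbance line sits at growth line 196 from the umbo, so 270 − 196 = 74 growth lines formed after it.
74 − 8 false = 66 true growth lines after the disturbance line.
Counting back 66 years from 1961 CE places the disturbance line in 1961 − 66 = 1895 CE.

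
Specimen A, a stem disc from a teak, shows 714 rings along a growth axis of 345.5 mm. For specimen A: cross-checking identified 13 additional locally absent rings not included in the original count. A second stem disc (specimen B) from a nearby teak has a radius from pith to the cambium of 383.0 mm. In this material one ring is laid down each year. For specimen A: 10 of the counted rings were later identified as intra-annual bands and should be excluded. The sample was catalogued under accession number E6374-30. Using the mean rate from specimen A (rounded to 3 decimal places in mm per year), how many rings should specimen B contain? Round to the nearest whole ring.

795 rings

Specimen A: true ring count = 714 − 10 + 13 = 717.
A: Mean rate = 345.5 mm / 717 years ≈ 0.482 mm per year.
For B, 383.0 / 0.482 = 794.61 years ≈ 795 rings.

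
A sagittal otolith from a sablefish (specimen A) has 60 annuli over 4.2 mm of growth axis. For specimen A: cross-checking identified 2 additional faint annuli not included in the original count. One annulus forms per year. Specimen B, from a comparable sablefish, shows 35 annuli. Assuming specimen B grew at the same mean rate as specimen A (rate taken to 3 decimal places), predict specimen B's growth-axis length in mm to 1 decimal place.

2.4 mm

Specimen A: true annulus count = 60 + 2 = 62.
A: Extension rate ≈ 4.2 / 62 = 0.068 mm/yr.
B's length ≈ 0.068 × 35 = 2.4 mm.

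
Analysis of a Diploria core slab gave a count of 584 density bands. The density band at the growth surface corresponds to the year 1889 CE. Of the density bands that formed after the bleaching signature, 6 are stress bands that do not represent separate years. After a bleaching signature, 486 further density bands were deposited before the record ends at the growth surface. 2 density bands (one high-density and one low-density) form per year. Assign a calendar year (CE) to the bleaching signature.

1649 CE

There are 486 density bands younger than the bleaching signature.
486 − 6 false = 480 true density bands after the bleaching signature.
Dividing by 2 density bands per year: 480 / 2 = 240 years.
The density band at the growth surface is 1889 CE, so the bleaching signature dates to 1889 − 240 = 1649 CE.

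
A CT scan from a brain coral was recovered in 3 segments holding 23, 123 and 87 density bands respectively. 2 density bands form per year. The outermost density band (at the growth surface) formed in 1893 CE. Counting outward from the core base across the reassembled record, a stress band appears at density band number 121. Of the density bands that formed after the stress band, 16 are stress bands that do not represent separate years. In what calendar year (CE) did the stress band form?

Total density bands = 23 + 123 + 87 = 233.
The stress band sits at density band 121 from the core base, so 233 − 121 = 112 density bands formed after it.
Excluding 16 false density bands: 112 − 16 = 96.
With 2 density bands per year, 96 / 2 = 48 years.
1893 − 48 = 1845 CE.

1845 CE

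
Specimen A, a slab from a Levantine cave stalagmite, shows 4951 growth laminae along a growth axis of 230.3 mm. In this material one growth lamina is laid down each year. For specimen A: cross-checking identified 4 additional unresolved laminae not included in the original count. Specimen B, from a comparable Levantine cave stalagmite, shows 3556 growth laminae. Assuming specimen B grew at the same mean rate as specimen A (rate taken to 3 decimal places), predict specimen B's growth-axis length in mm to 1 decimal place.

163.6 mm

Specimen A: adjusted count: 4951 + 4 = 4955 growth laminae.
A: Extension rate ≈ 230.3 / 4955 = 0.046 mm per year.
Length of B = 0.046 × 3556 = 163.6 mm.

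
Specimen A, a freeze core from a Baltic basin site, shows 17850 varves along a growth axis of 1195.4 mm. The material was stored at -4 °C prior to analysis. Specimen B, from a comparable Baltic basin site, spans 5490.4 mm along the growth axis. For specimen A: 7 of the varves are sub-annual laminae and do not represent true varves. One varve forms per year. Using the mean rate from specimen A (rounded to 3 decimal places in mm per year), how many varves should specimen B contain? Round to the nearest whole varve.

Specimen A: after corrections the count is 17850 − 7 = 17843 varves.
A: 1195.4 mm over 17843 years gives 1195.4 / 17843 ≈ 0.067 mm/year.
B spans 5490.4 / 0.067 = 81946.27 years ≈ 81946 varves.

81946 varves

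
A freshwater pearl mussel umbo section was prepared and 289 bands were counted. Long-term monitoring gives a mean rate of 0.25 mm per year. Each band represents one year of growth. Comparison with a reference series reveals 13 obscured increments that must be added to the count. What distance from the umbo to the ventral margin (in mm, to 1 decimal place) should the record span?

After corrections the count is 289 + 13 = 302 bands.
Predicted length = 0.25 mm/year × 302 years = 75.5 mm.

75.5 mm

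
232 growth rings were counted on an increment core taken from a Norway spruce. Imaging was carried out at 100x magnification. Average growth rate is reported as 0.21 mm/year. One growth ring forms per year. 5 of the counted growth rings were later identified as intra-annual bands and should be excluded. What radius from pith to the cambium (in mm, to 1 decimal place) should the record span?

47.7 mm

Correcting the raw count gives 232 − 5 = 227 true growth rings.
227 years at 0.21 mm/year gives 0.21 × 227 = 47.7 mm.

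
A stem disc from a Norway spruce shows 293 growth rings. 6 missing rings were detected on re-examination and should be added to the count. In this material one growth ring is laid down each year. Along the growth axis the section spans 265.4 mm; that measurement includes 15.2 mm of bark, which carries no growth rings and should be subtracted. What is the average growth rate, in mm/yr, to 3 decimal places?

0.837 mm/yr

True growth ring count = 293 + 6 = 299.
The growth record spans 265.4 − 15.2 = 250.2 mm.
250.2 mm over 299 years gives 250.2 / 299 ≈ 0.837 mm/yr.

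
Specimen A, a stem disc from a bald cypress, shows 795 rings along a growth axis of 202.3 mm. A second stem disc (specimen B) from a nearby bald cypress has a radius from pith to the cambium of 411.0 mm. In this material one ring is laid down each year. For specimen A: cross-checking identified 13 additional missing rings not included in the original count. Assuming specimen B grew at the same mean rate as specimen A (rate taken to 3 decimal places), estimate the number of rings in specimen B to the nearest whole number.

1644 rings

Specimen A: after corrections the count is 795 + 13 = 808 rings.
A: 202.3 mm over 808 years gives 202.3 / 808 ≈ 0.250 mm/year.
For B, 411.0 / 0.250 = 1644.00 years ≈ 1644 rings.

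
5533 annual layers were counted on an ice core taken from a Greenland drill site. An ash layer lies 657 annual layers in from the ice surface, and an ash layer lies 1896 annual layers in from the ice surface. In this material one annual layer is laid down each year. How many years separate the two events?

1239 years

Separation: 1896 − 657 = 1239 annual layers.
At one annual layer per year, 1239 years elapsed between them.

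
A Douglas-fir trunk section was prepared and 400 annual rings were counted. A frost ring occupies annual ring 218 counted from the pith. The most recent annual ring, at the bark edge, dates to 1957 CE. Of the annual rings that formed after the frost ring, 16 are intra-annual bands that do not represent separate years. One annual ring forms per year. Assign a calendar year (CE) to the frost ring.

1791 CE

The frost ring sits at annual ring 218 from the pith, so 400 − 218 = 182 annual rings formed after it.
Removing the 16 false annual rings leaves 182 − 16 = 166 true annual rings beyond the frost ring.
Counting back 166 years from 1957 CE places the frost ring in 1957 − 166 = 1791 CE.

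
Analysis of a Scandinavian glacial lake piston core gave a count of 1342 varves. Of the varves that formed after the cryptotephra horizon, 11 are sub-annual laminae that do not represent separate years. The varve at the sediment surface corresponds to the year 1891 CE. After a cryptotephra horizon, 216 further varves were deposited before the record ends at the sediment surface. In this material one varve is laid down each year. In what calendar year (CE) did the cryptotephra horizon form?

1686 CE

216 varves post-date the cryptotephra horizon.
216 − 11 false = 205 true varves after the cryptotephra horizon.
The varve at the sediment surface is 1891 CE, so the cryptotephra horizon dates to 1891 − 205 = 1686 CE.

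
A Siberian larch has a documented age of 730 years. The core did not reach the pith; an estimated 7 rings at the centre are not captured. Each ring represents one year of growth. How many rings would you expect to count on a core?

One ring per year gives 730 rings over 730 years.
730 − 7 missed = 723 rings expected in the prepared section.

723 rings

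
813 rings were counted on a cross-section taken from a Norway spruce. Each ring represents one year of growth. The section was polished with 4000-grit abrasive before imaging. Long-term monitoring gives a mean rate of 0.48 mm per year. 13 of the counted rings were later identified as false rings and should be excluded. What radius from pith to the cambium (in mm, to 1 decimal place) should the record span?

Correcting the raw count gives 813 − 13 = 800 true rings.
800 years at 0.48 mm/year gives 0.48 × 800 = 384.0 mm.

384.0 mm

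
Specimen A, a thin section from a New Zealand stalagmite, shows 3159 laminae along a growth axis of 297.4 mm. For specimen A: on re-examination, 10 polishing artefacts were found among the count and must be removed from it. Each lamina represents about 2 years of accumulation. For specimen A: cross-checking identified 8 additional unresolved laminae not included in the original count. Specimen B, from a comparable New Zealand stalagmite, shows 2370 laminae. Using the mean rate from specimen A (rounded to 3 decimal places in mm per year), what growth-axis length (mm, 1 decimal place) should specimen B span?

Specimen A: true lamina count = 3159 − 10 + 8 = 3157.
Specimen A: multiplying by 2 years per lamina: 3157 × 2 = 6314 years.
A: 297.4 mm over 6314 years gives 297.4 / 6314 ≈ 0.047 mm/year.
Specimen B: 2370 laminae at 2 years each span 2370 × 2 = 4740 years. B's length ≈ 0.047 × 4740 = 222.8 mm.

222.8 mm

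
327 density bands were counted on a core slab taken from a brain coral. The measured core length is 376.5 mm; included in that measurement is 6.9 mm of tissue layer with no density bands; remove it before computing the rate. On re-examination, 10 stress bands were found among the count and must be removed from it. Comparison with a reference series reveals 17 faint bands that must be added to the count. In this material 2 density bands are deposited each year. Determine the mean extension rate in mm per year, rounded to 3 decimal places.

True density band count = 327 − 10 + 17 = 334.
334 density bands at 2 per year is 334 / 2 = 167 years.
The growth record spans 376.5 − 6.9 = 369.6 mm.
Mean rate = 369.6 mm / 167 years ≈ 2.213 mm per year.

2.213 mm per year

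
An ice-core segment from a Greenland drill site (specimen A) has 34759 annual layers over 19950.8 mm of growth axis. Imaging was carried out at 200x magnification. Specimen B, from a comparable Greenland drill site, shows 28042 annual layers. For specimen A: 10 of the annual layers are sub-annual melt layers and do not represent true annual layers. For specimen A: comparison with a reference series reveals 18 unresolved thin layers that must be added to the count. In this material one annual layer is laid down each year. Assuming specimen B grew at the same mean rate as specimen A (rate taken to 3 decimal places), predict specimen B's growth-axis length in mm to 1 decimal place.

16096.1 mm

Specimen A: true annual layer count = 34759 − 10 + 18 = 34767.
A: Extension rate ≈ 19950.8 / 34767 = 0.574 mm/year.
For B, 0.574 mm/year × 28042 years = 16096.1 mm.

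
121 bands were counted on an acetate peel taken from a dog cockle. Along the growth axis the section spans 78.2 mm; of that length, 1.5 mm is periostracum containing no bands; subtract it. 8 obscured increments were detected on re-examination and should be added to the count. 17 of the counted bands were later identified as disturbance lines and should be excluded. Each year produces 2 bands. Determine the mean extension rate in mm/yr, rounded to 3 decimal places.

1.370 mm/yr

Correcting the raw count gives 121 − 17 + 8 = 112 true bands.
Dividing by 2 bands per year: 112 / 2 = 56 years.
Removing the 1.5 mm offcut leaves 78.2 − 1.5 = 76.7 mm.
Mean rate = 76.7 mm / 56 years ≈ 1.370 mm/yr.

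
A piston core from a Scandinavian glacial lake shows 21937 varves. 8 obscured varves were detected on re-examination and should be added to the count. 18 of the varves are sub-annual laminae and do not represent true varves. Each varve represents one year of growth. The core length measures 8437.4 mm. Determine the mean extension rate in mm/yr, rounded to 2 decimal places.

Correcting the raw count gives 21937 − 18 + 8 = 21927 true varves.
8437.4 mm over 21927 years gives 8437.4 / 21927 ≈ 0.38 mm/yr.

0.38 mm/yr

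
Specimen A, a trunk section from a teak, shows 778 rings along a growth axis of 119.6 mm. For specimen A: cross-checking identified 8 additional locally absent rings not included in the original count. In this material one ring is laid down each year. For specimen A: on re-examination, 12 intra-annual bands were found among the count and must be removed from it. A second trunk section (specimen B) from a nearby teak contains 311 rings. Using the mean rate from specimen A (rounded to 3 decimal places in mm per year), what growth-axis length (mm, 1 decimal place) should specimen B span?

Specimen A: correcting the raw count gives 778 − 12 + 8 = 774 true rings.
A: Mean rate = 119.6 mm / 774 years ≈ 0.155 mm per year.
For B, 0.155 mm/year × 311 years = 48.2 mm.

48.2 mm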